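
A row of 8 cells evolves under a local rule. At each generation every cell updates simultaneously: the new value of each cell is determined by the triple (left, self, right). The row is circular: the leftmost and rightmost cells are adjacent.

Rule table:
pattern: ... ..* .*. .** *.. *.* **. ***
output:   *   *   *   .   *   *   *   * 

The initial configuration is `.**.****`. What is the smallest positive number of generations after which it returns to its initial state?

generation 1: *.**.***
generation 2: **.**.**
generation 3: ***.**.*
generation 4: ****.**.
generation 5: .****.**
generation 6: *.****.*
generation 7: **.****.
generation 8: .**.****

8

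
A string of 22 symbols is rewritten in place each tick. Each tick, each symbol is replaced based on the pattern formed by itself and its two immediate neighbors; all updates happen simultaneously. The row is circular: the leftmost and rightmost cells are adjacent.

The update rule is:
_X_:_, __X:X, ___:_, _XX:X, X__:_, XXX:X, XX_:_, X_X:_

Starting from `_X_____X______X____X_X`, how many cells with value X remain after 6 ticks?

3

______X______X____X___
_____X______X____X____
____X______X____X_____
___X______X____X______
__X______X____X_______
_X______X____X________
count of X: 3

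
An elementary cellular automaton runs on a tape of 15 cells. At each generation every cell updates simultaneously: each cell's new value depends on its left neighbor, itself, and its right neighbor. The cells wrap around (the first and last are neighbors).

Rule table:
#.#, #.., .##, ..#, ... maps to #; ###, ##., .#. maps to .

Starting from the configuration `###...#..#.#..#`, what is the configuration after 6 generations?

...###.##.#.###
####..##.#.##..
#...###.#.##.##
.####..#.##.##.
##...##.##.##.#
..####.##.##.##

..####.##.##.##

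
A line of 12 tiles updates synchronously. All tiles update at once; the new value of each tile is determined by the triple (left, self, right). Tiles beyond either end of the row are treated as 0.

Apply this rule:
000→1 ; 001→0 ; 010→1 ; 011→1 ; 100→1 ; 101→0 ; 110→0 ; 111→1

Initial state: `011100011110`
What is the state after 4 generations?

010010010101

generation 1: 011011011101
generation 2: 010010011001
generation 3: 011011010101
generation 4: 010010010101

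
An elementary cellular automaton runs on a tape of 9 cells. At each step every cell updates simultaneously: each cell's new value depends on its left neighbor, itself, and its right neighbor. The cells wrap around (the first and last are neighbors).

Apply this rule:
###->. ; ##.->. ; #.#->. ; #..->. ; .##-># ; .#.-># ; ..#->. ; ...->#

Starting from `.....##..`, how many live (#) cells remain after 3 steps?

5

####.#..#
.....#..#
.###.#..#
count of #: 5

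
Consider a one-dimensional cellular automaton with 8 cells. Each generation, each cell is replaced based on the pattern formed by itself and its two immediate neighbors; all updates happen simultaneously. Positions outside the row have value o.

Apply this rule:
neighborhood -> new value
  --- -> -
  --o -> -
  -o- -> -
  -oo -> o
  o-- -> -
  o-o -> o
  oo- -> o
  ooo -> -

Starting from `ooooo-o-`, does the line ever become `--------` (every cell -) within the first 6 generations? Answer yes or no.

yes

----oo-o
----oooo
----o---
--------
all cells are - at generation 4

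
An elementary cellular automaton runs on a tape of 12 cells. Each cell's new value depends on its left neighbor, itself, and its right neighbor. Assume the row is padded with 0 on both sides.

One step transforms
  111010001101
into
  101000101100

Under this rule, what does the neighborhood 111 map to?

At position 1 the neighborhood is 111; the next row has 0 there.

0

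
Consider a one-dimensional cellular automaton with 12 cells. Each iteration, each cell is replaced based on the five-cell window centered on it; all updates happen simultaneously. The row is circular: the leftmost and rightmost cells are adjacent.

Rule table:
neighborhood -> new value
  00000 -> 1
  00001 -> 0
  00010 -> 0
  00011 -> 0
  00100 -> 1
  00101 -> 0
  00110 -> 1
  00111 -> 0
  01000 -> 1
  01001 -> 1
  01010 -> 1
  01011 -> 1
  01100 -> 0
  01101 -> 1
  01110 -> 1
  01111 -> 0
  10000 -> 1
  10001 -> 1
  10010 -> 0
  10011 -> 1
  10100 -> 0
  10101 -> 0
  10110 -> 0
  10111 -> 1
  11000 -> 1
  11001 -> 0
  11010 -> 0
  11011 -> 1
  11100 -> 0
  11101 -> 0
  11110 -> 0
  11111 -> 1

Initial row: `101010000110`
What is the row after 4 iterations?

110010100100

010101100110
001010001100
000101101011
110010100100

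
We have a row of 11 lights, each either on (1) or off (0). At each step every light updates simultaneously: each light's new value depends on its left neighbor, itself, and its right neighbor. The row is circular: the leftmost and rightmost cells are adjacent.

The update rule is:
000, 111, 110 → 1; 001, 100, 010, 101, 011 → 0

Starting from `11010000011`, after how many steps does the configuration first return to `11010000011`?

11000111001
11010011000
01000001010
00011100000
11001101111
11000100111
11010000011

7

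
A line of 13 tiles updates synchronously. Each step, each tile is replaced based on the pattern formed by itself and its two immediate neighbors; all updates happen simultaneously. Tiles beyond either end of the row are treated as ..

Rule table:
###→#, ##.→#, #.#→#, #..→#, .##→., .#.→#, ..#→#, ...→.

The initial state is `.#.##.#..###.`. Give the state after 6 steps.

#.##.###.####

###.#####.###
.###.#####.##
#.###.#####.#
##.###.######
.##.###.#####
#.##.###.####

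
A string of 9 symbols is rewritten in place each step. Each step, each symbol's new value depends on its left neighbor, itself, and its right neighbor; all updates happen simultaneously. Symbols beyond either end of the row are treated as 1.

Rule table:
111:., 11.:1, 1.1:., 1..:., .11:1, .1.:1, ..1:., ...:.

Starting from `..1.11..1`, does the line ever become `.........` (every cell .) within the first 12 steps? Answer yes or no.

..1.11..1  (fixed point — unchanged through step 12)
step 12 is ..1.11..1, still not uniform .

no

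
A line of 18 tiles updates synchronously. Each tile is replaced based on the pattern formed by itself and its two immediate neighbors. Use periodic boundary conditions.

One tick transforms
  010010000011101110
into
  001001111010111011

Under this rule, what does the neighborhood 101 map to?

At position 13 the neighborhood is 101; the next row has 1 there.

1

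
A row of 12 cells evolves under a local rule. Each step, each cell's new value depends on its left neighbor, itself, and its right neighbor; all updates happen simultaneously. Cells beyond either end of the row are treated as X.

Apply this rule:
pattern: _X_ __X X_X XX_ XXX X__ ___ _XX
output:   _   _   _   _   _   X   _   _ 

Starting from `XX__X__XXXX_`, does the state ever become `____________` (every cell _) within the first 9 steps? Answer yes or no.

__X__X______
X__X__X_____
_X__X__X____
__X__X__X___
X__X__X__X__
_X__X__X__X_
__X__X__X___  (repeats step 4; period 3)
step 9: _X__X__X__X_
step 9 is _X__X__X__X_, still not uniform _

no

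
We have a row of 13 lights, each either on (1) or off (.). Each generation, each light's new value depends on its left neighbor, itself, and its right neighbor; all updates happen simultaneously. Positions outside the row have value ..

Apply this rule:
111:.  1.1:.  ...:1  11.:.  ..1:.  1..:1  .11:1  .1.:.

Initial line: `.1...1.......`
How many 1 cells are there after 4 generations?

generation 1: ..11..1111111
generation 2: 1.1.1.1......
generation 3: .......111111
generation 4: 111111.1.....
count of 1: 7

7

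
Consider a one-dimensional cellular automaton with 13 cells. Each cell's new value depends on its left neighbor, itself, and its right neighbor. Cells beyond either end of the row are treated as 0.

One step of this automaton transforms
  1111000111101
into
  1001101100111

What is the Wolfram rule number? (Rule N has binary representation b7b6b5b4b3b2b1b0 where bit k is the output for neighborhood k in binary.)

126

position 1: 111 → 0  (bit 7 = 0)
position 3: 110 → 1  (bit 6 = 1)
position 11: 101 → 1  (bit 5 = 1)
position 4: 100 → 1  (bit 4 = 1)
position 0: 011 → 1  (bit 3 = 1)
position 12: 010 → 1  (bit 2 = 1)
position 6: 001 → 1  (bit 1 = 1)
position 5: 000 → 0  (bit 0 = 0)
bits b7..b0 = 01111110 = 126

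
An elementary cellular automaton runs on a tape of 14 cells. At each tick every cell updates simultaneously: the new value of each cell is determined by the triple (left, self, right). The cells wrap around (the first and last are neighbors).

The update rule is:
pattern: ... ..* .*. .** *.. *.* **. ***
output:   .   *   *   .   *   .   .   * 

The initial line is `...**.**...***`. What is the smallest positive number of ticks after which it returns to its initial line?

tick 1: *.*.....*.*.*.
tick 2: *.**...**.*.*.
tick 3: *...*.*...*.*.
tick 4: **.**.**.**.*.
tick 5: ............*.
tick 6: ...........***
tick 7: *.........*.*.
tick 8: **.......**.*.
tick 9: ..*.....*...*.
tick 10: .***...***.***
tick 11: ..*.*.*.*...*.
tick 12: .**.*.*.**.***
tick 13: ....*.*.....*.
tick 14: ...**.**...***

14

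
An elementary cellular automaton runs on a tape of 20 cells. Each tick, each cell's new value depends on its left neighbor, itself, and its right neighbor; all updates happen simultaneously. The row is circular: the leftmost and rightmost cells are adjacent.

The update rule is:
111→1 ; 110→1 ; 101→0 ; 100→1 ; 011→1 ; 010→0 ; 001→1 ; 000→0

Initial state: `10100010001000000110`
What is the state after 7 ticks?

11111100011111111111

00010101010100001110
00100000000010011111
11010000000101111111
11001000001001111111
11110100010111111111
11110010100111111111
11111100011111111111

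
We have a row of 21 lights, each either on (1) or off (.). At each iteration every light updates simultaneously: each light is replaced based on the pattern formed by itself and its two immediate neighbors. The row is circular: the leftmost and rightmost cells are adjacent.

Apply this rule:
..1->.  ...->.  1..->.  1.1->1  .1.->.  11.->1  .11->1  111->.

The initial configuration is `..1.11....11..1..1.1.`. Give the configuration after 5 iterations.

..........11.........

...111....11......1..
...1.1....11.........
....1.....11.........
..........11.........
..........11.........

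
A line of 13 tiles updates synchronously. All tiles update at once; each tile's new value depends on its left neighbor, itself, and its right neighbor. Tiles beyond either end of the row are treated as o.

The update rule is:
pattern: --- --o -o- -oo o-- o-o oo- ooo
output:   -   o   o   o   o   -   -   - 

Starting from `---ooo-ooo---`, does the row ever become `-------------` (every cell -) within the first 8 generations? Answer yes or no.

o-oo---o--o-o
--o-o-ooooo-o
ooo-o-o-----o
----o-oo---oo
o--oo-o-o-oo-
-ooo--o-o-o--
-o--ooo-o-ooo
-oooo---o-o--
generation 8 is -oooo---o-o--, still not uniform -

no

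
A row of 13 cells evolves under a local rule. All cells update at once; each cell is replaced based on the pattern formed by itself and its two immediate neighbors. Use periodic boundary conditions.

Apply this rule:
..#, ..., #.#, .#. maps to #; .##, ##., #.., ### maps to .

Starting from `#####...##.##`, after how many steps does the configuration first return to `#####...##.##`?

......##..#..
######...##.#
.......##..#.
#######...##.
........##..#
.#######...##
#........##..
#.#######...#
.#........##.
##.#######...
..#........##
.##.#######..
#..#........#
..##.#######.
##..#........
...##.#######
.##..#.......
#...##.######
..##..#......
##...##.#####
...##..#.....
###...##.####
....##..#....
####...##.###
.....##..#...
#####...##.##

26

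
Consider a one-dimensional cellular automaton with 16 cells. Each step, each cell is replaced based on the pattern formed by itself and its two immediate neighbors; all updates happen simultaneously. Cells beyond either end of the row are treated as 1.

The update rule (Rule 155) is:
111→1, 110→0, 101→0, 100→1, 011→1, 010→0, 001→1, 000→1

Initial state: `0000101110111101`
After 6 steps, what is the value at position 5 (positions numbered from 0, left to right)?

1

1111001100111001
1110111011110111
1100110011100111
1011101111011111
0011001110011111
1110111101111111
position 5 holds 1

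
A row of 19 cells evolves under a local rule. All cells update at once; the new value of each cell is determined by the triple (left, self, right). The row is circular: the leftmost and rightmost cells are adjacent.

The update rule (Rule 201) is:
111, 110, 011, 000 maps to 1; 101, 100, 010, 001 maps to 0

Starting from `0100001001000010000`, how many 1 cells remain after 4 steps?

13

0001100000011000111
0101101111011010111
0001101111011000111
0101101111011010111
count of 1: 13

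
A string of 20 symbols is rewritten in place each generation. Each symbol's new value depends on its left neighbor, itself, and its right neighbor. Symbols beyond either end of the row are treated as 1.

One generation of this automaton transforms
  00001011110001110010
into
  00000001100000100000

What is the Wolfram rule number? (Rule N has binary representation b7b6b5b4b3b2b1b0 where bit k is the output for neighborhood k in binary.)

128

position 7: 111 → 1  (bit 7 = 1)
position 9: 110 → 0  (bit 6 = 0)
position 5: 101 → 0  (bit 5 = 0)
position 0: 100 → 0  (bit 4 = 0)
position 6: 011 → 0  (bit 3 = 0)
position 4: 010 → 0  (bit 2 = 0)
position 3: 001 → 0  (bit 1 = 0)
position 1: 000 → 0  (bit 0 = 0)
bits b7..b0 = 10000000 = 128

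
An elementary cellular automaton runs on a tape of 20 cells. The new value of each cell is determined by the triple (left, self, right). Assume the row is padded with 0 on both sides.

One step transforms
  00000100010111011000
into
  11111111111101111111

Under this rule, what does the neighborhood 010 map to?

At position 5 the neighborhood is 010; the next row has 1 there.

1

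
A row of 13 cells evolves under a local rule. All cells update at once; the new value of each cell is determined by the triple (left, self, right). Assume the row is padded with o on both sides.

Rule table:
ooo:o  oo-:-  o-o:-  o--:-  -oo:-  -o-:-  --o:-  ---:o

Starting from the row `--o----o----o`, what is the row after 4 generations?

-oo----o--o--

----oo---oo--
-oo----o-----
----oo---ooo-
-oo----o--o--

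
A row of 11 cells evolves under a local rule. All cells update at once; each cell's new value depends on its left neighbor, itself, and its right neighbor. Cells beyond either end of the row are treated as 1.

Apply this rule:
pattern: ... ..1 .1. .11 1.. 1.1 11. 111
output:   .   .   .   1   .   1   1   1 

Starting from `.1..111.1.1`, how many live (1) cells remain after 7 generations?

8

generation 1: 1...1111.11
generation 2: 1...1111111
generation 3: 1...1111111  (fixed point — unchanged through generation 7)
count of 1: 8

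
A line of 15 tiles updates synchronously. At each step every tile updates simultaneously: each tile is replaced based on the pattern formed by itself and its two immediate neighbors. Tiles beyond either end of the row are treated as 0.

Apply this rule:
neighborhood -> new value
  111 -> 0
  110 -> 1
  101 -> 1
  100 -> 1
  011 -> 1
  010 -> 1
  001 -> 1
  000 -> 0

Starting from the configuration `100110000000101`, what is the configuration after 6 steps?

110110011111111

step 1: 111111000001111
step 2: 100001100011001
step 3: 110011110111111
step 4: 111110011100001
step 5: 100011110110011
step 6: 110110011111111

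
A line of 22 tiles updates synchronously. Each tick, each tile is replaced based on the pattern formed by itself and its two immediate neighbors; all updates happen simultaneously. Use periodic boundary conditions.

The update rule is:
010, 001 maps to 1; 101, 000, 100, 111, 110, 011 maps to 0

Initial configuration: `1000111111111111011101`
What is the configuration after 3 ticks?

0001000000000000000000
0011000000000000000000
0100000000000000000000

0100000000000000000000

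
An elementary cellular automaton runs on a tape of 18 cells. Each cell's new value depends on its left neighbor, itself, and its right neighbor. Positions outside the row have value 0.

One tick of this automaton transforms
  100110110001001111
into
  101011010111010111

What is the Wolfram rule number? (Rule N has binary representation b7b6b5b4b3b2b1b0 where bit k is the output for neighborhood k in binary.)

231

position 15: 111 → 1  (bit 7 = 1)
position 4: 110 → 1  (bit 6 = 1)
position 5: 101 → 1  (bit 5 = 1)
position 1: 100 → 0  (bit 4 = 0)
position 3: 011 → 0  (bit 3 = 0)
position 0: 010 → 1  (bit 2 = 1)
position 2: 001 → 1  (bit 1 = 1)
position 9: 000 → 1  (bit 0 = 1)
bits b7..b0 = 11100111 = 231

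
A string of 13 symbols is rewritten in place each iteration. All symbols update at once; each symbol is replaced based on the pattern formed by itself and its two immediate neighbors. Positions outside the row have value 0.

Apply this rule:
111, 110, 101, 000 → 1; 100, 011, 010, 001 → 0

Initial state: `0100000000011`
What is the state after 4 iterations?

0001111111001
1100111111000
0100011111011
0001001111101

0001001111101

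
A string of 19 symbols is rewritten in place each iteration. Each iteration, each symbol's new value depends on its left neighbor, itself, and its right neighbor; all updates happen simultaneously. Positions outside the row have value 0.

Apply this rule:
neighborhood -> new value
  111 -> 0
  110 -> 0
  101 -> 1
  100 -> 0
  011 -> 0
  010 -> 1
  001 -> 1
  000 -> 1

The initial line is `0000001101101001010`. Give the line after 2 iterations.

0000000110100100000

iteration 1: 1111110010011011110
iteration 2: 0000000110100100000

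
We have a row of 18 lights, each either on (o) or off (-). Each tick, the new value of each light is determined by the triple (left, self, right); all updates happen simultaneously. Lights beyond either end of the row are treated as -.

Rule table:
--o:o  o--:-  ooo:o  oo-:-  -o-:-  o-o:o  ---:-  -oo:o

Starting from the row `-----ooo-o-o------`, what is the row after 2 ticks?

---ooo-o-o--------

----ooo-o-o-------
---ooo-o-o--------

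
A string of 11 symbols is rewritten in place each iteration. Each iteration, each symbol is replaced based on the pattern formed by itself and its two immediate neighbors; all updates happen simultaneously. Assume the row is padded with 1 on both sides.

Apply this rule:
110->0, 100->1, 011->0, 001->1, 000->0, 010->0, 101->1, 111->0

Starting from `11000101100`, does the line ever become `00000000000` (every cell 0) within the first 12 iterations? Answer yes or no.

00101010011
11010101100
00101010011  (repeats iteration 1; period 2)
iteration 12: 11010101100
iteration 12 is 11010101100, still not uniform 0

no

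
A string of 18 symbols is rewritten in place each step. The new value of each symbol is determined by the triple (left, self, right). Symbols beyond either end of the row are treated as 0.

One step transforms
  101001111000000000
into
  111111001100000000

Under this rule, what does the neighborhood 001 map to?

At position 4 the neighborhood is 001; the next row has 1 there.

1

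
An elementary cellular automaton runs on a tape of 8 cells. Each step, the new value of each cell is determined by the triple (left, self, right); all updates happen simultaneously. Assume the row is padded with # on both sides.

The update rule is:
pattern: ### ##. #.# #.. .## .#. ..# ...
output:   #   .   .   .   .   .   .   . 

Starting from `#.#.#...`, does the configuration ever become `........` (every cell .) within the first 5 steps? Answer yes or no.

yes

........
all cells are . at step 1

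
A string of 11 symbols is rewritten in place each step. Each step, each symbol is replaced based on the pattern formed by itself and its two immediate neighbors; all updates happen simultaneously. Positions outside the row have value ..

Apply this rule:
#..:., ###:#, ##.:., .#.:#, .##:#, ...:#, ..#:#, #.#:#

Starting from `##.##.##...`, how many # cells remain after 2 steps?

step 1: #.##.##..##
step 2: ###.##..##.
count of #: 7

7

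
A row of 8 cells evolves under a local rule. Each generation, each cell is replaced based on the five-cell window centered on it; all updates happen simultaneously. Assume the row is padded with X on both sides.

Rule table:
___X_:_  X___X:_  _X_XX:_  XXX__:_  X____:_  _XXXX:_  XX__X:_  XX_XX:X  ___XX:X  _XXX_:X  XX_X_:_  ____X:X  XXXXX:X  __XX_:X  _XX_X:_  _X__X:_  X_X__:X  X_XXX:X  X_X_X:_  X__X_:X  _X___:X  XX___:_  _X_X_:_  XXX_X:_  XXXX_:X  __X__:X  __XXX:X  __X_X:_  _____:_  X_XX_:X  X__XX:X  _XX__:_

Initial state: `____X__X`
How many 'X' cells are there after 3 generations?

3

__X_X_XX
_X____X_
_XX_X___
count of X: 3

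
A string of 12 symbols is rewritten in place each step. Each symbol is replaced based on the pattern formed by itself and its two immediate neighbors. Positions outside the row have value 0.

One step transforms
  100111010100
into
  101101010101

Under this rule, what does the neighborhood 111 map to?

At position 4 the neighborhood is 111; the next row has 0 there.

0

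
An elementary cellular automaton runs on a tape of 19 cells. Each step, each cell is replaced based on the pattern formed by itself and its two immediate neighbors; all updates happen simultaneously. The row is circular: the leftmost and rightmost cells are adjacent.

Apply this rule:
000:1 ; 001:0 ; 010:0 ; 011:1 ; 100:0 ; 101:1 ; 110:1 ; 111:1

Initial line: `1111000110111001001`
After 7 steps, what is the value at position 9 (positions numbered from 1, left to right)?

1

step 1: 1111010111111000001
step 2: 1111101111111011101
step 3: 1111111111111111111
step 4: 1111111111111111111  (fixed point — unchanged through step 7)
position 9 holds 1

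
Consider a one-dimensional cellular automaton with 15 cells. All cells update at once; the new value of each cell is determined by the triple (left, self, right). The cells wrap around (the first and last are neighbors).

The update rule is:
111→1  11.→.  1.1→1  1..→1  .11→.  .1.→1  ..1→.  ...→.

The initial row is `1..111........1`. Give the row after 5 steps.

.1..1.1........
.11.1111.......
...1.11.1......
...11..111.....
.....1..1.1....

.....1..1.1....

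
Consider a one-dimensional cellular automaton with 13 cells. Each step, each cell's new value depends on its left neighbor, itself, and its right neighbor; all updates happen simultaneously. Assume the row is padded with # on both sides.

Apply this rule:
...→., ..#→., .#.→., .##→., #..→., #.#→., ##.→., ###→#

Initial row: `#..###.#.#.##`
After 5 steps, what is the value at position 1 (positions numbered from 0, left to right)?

....#.......#
.............
.............  (fixed point — unchanged through step 5)
position 1 holds .

.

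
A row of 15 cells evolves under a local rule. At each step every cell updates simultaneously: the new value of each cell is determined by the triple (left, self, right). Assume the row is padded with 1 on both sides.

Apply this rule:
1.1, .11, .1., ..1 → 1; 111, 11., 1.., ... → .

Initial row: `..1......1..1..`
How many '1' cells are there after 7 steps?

step 1: .11.....11.11.1
step 2: 11.....11.11.11
step 3: ......11.11.11.
step 4: .....11.11.11.1
step 5: ....11.11.11.11
step 6: ...11.11.11.11.
step 7: ..11.11.11.11.1
count of 1: 9

9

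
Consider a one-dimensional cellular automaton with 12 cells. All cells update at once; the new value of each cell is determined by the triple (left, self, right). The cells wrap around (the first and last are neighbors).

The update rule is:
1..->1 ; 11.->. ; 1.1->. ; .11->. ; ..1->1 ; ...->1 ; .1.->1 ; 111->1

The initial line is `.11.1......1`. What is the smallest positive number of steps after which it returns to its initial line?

5

step 1: ....11111111
step 2: 1111.111111.
step 3: .11...1111..
step 4: 1..111.11.11
step 5: .11.1......1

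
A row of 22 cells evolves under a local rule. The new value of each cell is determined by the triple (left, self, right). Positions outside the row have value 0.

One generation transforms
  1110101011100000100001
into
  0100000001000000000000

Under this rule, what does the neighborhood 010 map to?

0

At position 4 the neighborhood is 010; the next row has 0 there.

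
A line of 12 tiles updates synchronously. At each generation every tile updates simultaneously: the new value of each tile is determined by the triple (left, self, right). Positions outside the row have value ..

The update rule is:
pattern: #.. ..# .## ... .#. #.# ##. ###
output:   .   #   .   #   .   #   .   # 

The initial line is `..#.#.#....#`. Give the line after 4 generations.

..#..#.#..#.

##.#.#..###.
..#.#..#.#..
##.#..#.#..#
..#..#.#..#.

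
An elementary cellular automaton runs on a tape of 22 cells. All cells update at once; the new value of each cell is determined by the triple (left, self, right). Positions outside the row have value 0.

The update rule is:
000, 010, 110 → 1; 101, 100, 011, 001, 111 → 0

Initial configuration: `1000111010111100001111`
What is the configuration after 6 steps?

step 1: 1010001010000101100001
step 2: 1010101010110100101101
step 3: 1010101010010100100101
step 4: 1010101010010100100101  (fixed point — unchanged through step 6)

1010101010010100100101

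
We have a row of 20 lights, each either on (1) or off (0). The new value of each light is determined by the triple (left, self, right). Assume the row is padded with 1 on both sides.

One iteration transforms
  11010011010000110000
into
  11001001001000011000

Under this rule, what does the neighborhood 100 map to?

1

At position 4 the neighborhood is 100; the next row has 1 there.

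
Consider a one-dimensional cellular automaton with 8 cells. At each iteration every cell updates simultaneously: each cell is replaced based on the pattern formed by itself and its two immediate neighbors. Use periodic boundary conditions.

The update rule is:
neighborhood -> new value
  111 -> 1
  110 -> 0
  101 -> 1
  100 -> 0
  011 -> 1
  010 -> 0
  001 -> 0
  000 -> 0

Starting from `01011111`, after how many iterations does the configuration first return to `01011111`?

10111110
01111101
11111010
11110101
11101011
11010111
10101111
01011111

8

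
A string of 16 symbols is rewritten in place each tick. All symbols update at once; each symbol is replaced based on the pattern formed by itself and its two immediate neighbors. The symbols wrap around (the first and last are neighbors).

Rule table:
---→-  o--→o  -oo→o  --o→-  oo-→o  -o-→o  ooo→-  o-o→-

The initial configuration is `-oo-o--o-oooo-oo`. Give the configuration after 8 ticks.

-oo-oo-o-oo-o-oo

tick 1: -oo-oo-o-o--o-oo
tick 2: -oo-oo-o-oo-o-oo
tick 3: -oo-oo-o-oo-o-oo  (fixed point — unchanged through tick 8)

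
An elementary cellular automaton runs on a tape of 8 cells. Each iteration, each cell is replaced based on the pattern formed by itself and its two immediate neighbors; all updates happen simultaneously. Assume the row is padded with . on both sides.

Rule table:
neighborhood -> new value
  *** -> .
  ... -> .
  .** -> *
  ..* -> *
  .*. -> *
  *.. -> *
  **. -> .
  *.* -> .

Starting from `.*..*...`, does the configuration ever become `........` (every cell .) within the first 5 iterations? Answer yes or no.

no

******..
*.....*.
**...***
*.*.**..
*.*.*.*.
iteration 5 is *.*.*.*., still not uniform .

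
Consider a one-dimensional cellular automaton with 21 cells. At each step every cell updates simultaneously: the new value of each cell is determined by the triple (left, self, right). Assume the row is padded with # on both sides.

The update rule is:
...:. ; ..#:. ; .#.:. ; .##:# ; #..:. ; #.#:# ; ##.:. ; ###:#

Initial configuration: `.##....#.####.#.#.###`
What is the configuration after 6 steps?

..........#.#########

##......####.#.#.####
#.......###.#.#.#####
........##.#.#.######
........#.#.#.#######
.........#.#.########
..........#.#########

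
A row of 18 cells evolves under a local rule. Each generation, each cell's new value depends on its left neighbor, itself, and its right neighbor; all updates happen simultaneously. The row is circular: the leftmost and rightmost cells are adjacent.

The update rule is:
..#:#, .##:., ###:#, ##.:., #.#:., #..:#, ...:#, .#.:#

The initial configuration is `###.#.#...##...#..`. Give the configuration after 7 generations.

#####.###.#.###.##

.#..#.####..######
.####..##.##.####.
#.##.##.......##.#
.......#######....
#######.#####.####
######...###...###
#####.###.#.###.##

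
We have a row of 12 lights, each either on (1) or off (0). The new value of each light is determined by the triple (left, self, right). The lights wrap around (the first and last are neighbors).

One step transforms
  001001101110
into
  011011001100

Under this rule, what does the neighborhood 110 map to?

At position 6 the neighborhood is 110; the next row has 0 there.

0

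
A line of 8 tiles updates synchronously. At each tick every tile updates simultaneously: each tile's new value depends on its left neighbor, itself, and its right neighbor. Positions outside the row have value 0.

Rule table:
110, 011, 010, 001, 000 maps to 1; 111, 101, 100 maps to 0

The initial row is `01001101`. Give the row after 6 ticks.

11010101

11011101
11010101
11010101  (fixed point — unchanged through tick 6)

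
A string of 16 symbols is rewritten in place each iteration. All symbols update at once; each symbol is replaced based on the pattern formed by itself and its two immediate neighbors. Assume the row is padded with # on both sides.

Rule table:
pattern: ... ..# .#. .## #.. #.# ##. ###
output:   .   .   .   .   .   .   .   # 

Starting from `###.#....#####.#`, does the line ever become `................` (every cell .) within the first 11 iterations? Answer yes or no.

##........###...
#..........#....
................
all cells are . at iteration 3

yes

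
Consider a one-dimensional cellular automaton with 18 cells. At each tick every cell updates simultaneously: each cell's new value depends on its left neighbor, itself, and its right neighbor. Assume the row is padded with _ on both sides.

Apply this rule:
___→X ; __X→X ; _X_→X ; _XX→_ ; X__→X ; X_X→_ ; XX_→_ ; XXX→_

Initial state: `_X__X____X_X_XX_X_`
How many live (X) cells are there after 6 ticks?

tick 1: XXXXXXXXXX_X____XX
tick 2: ___________XXXXX__
tick 3: XXXXXXXXXXX_____XX
tick 4: ___________XXXXX__  (repeats tick 2; period 2)
tick 6: ___________XXXXX__
count of X: 5

5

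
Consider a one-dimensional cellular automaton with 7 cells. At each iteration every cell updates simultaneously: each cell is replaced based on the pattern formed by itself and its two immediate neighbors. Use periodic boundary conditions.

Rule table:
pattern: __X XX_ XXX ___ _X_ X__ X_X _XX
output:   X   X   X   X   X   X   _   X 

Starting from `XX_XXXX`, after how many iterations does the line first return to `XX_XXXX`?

1

XX_XXXX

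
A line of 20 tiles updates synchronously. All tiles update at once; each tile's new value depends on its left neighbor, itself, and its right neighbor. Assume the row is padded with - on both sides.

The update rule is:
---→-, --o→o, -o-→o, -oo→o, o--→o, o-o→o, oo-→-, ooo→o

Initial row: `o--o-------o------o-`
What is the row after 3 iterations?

ooooo-----ooo----ooo
oooo-o---ooo-o--ooo-
ooo-ooo-ooo-oooooo-o

ooo-ooo-ooo-oooooo-o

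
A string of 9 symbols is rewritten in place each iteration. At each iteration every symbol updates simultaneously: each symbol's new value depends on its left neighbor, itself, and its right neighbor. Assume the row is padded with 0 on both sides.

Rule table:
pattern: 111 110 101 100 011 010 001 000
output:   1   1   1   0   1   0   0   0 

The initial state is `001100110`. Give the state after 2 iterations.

001100110  (fixed point — unchanged through iteration 2)

001100110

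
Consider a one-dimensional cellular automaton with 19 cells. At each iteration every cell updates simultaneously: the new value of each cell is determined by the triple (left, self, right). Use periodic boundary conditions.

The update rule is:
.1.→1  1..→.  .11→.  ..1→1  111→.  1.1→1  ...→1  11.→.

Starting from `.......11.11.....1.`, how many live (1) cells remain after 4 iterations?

5

1111111..1...11111.
........11.11.....1
.1111111..1...11111
1........11.11.....
count of 1: 5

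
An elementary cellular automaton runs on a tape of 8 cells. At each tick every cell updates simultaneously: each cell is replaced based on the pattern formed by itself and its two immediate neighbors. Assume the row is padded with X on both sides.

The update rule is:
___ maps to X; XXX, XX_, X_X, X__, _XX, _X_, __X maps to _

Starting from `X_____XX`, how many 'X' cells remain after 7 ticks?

4

tick 1: __XXX___
tick 2: ______X_
tick 3: _XXXX___
tick 4: ______X_  (repeats tick 2; period 2)
tick 7: _XXXX___
count of X: 4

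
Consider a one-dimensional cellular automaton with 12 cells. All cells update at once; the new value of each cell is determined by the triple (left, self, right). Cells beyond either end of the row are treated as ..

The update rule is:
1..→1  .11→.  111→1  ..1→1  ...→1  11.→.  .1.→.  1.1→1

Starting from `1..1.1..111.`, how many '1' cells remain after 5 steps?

7

.11.1.11.1.1
1..1.1..1.1.
.11.1.11.1.1  (repeats step 1; period 2)
step 5: .11.1.11.1.1
count of 1: 7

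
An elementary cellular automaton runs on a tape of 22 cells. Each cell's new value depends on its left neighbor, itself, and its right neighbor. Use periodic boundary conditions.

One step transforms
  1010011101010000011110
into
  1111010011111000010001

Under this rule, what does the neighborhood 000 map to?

At position 13 the neighborhood is 000; the next row has 0 there.

0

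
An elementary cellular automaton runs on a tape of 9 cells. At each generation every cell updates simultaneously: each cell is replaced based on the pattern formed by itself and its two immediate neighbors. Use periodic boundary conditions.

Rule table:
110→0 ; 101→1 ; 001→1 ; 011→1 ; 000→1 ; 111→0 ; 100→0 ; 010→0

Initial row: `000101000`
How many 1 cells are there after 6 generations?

4

111010011
000100110
111001100
100011001
001110011
011000110
count of 1: 4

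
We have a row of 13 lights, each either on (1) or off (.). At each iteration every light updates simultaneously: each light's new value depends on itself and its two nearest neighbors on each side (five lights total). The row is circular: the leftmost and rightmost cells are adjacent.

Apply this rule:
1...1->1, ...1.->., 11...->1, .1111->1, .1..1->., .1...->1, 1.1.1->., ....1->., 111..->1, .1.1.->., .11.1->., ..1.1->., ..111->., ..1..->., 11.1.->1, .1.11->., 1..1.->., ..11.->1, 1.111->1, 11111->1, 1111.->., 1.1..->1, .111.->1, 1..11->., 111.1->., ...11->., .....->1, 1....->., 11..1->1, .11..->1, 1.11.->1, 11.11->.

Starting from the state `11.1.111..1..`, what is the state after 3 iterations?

...11...111.1

1.1..1111....
..1...1.11...
...11...111.1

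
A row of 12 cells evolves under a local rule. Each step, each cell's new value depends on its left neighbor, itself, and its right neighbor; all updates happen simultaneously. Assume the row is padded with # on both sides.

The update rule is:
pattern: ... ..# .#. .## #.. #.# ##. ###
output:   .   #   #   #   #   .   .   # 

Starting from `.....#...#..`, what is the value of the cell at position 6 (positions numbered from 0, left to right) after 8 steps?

#...###.####
.#.###..####
.#.##.######
.#.#..######
.#.#########
.#.#########  (fixed point — unchanged through step 8)
position 6 holds #

#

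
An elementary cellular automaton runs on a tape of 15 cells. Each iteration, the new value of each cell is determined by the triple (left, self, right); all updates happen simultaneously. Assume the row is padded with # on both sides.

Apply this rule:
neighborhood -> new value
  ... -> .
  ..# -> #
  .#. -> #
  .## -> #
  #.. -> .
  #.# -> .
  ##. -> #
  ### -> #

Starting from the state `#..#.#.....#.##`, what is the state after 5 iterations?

#.##.#....##.##
#.##.#...###.##
#.##.#..####.##
#.##.#.#####.##
#.##.#.#####.##

#.##.#.#####.##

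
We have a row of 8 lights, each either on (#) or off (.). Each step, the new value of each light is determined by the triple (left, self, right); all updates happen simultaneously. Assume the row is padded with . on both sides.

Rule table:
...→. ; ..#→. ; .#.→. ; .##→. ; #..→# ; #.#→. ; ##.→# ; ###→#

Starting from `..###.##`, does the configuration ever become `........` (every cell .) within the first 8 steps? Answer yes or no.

...##..#
....##..
.....##.
......##
.......#
........
all cells are . at step 6

yes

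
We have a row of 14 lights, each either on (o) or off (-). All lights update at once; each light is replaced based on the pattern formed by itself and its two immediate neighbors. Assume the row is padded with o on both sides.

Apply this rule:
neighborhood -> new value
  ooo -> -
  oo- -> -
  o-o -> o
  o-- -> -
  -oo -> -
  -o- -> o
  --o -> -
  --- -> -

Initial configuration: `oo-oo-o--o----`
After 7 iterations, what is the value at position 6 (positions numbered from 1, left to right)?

-

--o--oo--o----
--o------o----
--o------o----  (fixed point — unchanged through iteration 7)
position 6 holds -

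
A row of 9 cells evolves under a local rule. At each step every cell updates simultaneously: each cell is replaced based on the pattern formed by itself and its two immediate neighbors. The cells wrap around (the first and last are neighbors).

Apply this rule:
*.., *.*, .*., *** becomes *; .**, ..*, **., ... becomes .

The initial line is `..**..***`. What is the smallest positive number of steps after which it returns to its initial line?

step 1: *...*..*.
step 2: **..**.**
step 3: *.*...*.*
step 4: .***..**.
step 5: ..*.*...*
step 6: *.****..*
step 7: .*.**.*..
step 8: .**..***.
step 9: ...*..*.*
step 10: *..**.***
step 11: .*...*.**
step 12: ***..**..
step 13: .*.*...*.
step 14: .****..**
step 15: *.**.*...
step 16: **..***..
step 17: ..*..*.*.
step 18: ..**.****
step 19: *...*.**.
step 20: **..**..*
step 21: *.*...*..
step 22: ****..**.
step 23: .**.*...*
step 24: *..***..*
step 25: .*..*.*..
step 26: .**.****.
step 27: ...*.**.*
step 28: *..**..**
step 29: .*...*..*
step 30: ***..**.*
step 31: **.*...*.
step 32: ..***..**
step 33: *..*.*...
step 34: **.****..
step 35: ..*.**.*.
step 36: ..**..***

36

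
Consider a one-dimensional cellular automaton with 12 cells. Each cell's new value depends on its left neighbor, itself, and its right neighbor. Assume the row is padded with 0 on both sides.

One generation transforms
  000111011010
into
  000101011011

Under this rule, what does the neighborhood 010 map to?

1

At position 10 the neighborhood is 010; the next row has 1 there.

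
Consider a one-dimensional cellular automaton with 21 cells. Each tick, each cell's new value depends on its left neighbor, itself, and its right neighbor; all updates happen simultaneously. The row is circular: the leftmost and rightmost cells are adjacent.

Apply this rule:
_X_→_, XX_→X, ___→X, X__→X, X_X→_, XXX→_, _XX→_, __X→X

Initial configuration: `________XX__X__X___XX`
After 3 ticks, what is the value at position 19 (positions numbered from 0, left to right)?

XXXXXXXX_XXX_XX_XXX_X
_______X___X__X___X__
XXXXXXX_XXX_XX_XXX_XX
position 19 holds X

X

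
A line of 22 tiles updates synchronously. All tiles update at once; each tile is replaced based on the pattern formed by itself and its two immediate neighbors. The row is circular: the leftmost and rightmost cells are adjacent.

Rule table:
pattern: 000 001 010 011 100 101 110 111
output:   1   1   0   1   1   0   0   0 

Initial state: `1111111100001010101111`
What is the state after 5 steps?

step 1: 0000000011110000001000
step 2: 1111111110001111110111
step 3: 0000000001111000000100
step 4: 1111111111000111111011
step 5: 0000000000111100000010

0000000000111100000010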